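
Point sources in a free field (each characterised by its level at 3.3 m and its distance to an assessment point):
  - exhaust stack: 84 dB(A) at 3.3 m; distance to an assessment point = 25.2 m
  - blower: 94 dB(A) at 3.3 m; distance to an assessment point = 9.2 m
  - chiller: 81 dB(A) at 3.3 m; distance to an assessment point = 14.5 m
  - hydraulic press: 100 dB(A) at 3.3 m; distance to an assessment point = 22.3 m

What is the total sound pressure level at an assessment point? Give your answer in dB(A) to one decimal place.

87.4 dB(A)

First find each source's level at the receiver (point-source: −20·log₁₀(r/r_ref)), then combine on an intensity basis.
exhaust stack: 84 − 20·log₁₀(25.2/3.3) = 84 − 17.66 = 66.34 dB(A).
blower: 94 − 20·log₁₀(9.2/3.3) = 94 − 8.91 = 85.09 dB(A).
chiller: 81 − 20·log₁₀(14.5/3.3) = 81 − 12.86 = 68.14 dB(A).
hydraulic press: 100 − 20·log₁₀(22.3/3.3) = 100 − 16.60 = 83.40 dB(A).
Σ 10^(L/10) = 5.530e+08 → L_total = 10·log₁₀(5.530e+08) = 87.43 dB(A).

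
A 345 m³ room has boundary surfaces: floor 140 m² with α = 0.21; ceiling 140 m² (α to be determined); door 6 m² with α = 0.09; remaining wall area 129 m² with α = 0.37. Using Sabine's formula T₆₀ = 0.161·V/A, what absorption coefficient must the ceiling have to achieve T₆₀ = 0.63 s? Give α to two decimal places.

A = 0.161·V/T₆₀ = 0.161·345/0.63 = 88.17 m² sabins.
Absorption from the other surfaces = 140·0.21 + 6·0.09 + 129·0.37 = 77.67 m², so the ceiling must supply 10.50 m² over 140 m².
α = 10.50/140 = 0.075.

0.07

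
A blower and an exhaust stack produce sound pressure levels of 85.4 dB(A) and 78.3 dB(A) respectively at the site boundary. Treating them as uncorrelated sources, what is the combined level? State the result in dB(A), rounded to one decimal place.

For uncorrelated sources the intensities add, so convert each level to linear form, sum, and take 10·log₁₀ of the total.
Σ 10^(L/10) = 10^(85.4/10) + 10^(78.3/10) = 4.143e+08.
L_total = 10·log₁₀(4.143e+08) = 86.17 dB(A).

86.2 dB(A)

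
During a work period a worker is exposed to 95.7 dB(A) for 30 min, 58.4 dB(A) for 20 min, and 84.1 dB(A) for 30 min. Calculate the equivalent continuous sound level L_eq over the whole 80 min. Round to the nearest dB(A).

92 dB(A)

Weight each interval's intensity by its duration and average over T = 80 min:
Σ tᵢ·10^(Lᵢ/10) = 30·10^(95.7/10) + 20·10^(58.4/10) + 30·10^(84.1/10) = 1.192e+11.
L_eq = 10·log₁₀(1.192e+11/80) = 91.73 dB(A).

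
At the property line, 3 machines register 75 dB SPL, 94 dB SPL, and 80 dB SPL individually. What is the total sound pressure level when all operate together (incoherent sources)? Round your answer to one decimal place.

94.2 dB SPL

Incoherent sources combine by intensity addition: L_total = 10·log₁₀(Σ 10^(L_i/10)).
Σ 10^(L/10) = 10^(75/10) + 10^(94/10) + 10^(80/10) = 2.644e+09.
L_total = 10·log₁₀(2.644e+09) = 94.22 dB SPL.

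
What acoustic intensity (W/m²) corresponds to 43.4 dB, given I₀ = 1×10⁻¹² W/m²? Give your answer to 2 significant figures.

L = 10·log₁₀(I/I₀) ⇒ I = I₀·10^(L/10) = 10⁻¹² × 10^4.34.

2.2e-08 W/m²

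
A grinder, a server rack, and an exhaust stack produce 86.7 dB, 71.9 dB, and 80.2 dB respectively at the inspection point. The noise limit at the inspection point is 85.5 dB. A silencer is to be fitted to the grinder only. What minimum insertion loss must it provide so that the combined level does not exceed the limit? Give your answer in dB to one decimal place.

The untreated sources together contribute 10^(71.9/10) + 10^(80.2/10) = 1.202e+08, i.e. 80.80 dB.
The limit corresponds to 10^(85.5/10) = 3.548e+08; subtracting the fixed part leaves 2.346e+08 for the grinder, i.e. 83.70 dB.
So the grinder must be reduced from 86.7 to 83.70 dB: IL = 3.00 dB.

3.0 dB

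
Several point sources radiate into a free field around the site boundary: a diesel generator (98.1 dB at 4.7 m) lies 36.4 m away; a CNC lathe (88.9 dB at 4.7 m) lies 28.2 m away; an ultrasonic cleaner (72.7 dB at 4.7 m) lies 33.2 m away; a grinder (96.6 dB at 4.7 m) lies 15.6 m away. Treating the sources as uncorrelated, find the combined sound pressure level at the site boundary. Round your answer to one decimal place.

First find each source's level at the receiver (point-source: −20·log₁₀(r/r_ref)), then combine on an intensity basis.
diesel generator: 98.1 − 20·log₁₀(36.4/4.7) = 98.1 − 17.78 = 80.32 dB.
CNC lathe: 88.9 − 20·log₁₀(28.2/4.7) = 88.9 − 15.56 = 73.34 dB.
ultrasonic cleaner: 72.7 − 20·log₁₀(33.2/4.7) = 72.7 − 16.98 = 55.72 dB.
grinder: 96.6 − 20·log₁₀(15.6/4.7) = 96.6 − 10.42 = 86.18 dB.
Σ 10^(L/10) = 5.445e+08 → L_total = 10·log₁₀(5.445e+08) = 87.36 dB.

87.4 dB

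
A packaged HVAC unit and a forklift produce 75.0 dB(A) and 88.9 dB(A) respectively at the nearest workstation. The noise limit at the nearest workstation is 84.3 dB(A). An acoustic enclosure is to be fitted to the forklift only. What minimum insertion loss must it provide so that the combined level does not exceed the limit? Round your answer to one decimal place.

5.1 dB

Fixed contribution from the other source: Σ 10^(L/10) = 10^(75.0/10) = 3.162e+07 (75.00 dB(A)).
To meet 84.3 dB(A) overall, the treated forklift may contribute at most 10^(84.3/10) − 3.162e+07 = 2.375e+08, i.e. 83.76 dB(A).
So the forklift must be reduced from 88.9 to 83.76 dB(A): IL = 5.14 dB.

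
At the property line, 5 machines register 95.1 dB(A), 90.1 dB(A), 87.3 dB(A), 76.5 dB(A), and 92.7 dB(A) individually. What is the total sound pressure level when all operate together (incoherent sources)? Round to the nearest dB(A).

98 dB(A)

For uncorrelated sources the intensities add, so convert each level to linear form, sum, and take 10·log₁₀ of the total.
Σ 10^(L/10) = 10^(95.1/10) + 10^(90.1/10) + 10^(87.3/10) + 10^(76.5/10) + 10^(92.7/10) = 6.703e+09.
L_total = 10·log₁₀(6.703e+09) = 98.26 dB(A).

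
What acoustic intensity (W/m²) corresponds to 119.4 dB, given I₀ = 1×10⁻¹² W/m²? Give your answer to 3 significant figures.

0.871 W/m²

I = I₀·10^(L/10) = 10⁻¹² × 10^(119.4/10) = 10^(-0.060).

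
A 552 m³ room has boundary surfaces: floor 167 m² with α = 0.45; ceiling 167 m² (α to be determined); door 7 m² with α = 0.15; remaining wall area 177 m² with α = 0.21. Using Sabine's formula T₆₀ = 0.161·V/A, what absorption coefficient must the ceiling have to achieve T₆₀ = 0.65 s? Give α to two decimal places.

Required total absorption A = 0.161·552/0.65 = 136.73 m².
Absorption from the other surfaces = 167·0.45 + 7·0.15 + 177·0.21 = 113.37 m², so the ceiling must supply 23.36 m² over 167 m².
α = 23.36/167 = 0.140.

0.14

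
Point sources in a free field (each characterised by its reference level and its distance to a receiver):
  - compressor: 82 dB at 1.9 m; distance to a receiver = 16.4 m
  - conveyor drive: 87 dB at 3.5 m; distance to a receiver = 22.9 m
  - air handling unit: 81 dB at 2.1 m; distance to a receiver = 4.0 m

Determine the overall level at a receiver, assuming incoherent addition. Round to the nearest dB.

Propagate each source to the receiver with L = L_ref − 20·log₁₀(r/r_ref), then add intensities.
compressor: 82 − 20·log₁₀(16.4/1.9) = 82 − 18.72 = 63.28 dB.
conveyor drive: 87 − 20·log₁₀(22.9/3.5) = 87 − 16.32 = 70.68 dB.
air handling unit: 81 − 20·log₁₀(4.0/2.1) = 81 − 5.60 = 75.40 dB.
Σ 10^(L/10) = 4.853e+07 → L_total = 10·log₁₀(4.853e+07) = 76.86 dB.

77 dB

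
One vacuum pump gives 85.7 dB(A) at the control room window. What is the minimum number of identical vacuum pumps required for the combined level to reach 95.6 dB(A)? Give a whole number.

The shortfall is 95.6 − 85.7 = 9.9 dB, and N units add 10·log₁₀ N, so need 10·log₁₀ N ≥ 9.9.
N ≥ 10^(9.9/10) = 9.772, so N = 10.

10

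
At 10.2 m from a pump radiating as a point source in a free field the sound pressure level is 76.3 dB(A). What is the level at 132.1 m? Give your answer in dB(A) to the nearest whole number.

54 dB(A)

For a point source, L₂ = L₁ − 20·log₁₀(r₂/r₁).
L₂ = 76.3 − 20·log₁₀(132.1/10.2) = 76.3 − 22.246 = 54.05 dB(A).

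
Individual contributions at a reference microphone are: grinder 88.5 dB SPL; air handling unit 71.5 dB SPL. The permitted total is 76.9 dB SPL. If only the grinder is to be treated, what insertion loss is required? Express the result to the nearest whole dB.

The untreated sources together contribute 10^(71.5/10) = 1.413e+07, i.e. 71.50 dB SPL.
To meet 76.9 dB SPL overall, the treated grinder may contribute at most 10^(76.9/10) − 1.413e+07 = 3.485e+07, i.e. 75.42 dB SPL.
So the grinder must be reduced from 88.5 to 75.42 dB SPL: IL = 13.08 dB.

13 dB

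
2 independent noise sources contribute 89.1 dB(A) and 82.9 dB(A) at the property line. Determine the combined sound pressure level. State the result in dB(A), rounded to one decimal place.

Incoherent sources combine by intensity addition: L_total = 10·log₁₀(Σ 10^(L_i/10)).
Σ 10^(L/10) = 10^(89.1/10) + 10^(82.9/10) = 1.008e+09.
L_total = 10·log₁₀(1.008e+09) = 90.03 dB(A).

90.0 dB(A)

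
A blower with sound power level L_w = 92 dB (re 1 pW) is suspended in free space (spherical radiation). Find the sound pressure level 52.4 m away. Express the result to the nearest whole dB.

47 dB

The power spreads over a sphere of area 4π·r², so L_p = L_w − 10·log₁₀(4π·r²).
4π·r² = 3.45e+04 m², 10·log₁₀ of that is 45.379 dB.
L_p = 92 − 45.379 = 46.62 dB.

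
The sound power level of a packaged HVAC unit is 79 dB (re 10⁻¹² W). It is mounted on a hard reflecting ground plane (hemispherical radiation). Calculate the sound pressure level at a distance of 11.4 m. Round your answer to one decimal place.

49.9 dB

Free-field hemispherical radiation: L_p = L_w − 10·log₁₀(2π·r²), r = 11.4 m.
2π·r² = 816.6 m², 10·log₁₀ of that is 29.120 dB.
L_p = 79 − 29.120 = 49.88 dB.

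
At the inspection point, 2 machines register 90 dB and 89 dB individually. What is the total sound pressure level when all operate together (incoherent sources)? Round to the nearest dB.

93 dB

Incoherent sources combine by intensity addition: L_total = 10·log₁₀(Σ 10^(L_i/10)).
Σ 10^(L/10) = 10^(90/10) + 10^(89/10) = 1.794e+09.
L_total = 10·log₁₀(1.794e+09) = 92.54 dB.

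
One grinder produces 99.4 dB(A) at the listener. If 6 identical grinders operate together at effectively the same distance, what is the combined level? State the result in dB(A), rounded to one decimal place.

N identical incoherent sources raise the level by 10·log₁₀ N.
L_total = 99.4 + 10·log₁₀(6) = 99.4 + 7.782 = 107.18 dB(A).

107.2 dB(A)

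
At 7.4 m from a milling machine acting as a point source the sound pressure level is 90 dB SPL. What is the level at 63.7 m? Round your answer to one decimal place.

Point-source attenuation: ΔL = 20·log₁₀(r₂/r₁) = 20·log₁₀(63.7/7.4) = 18.698 dB.
L₂ = 90 − 20·log₁₀(63.7/7.4) = 90 − 18.698 = 71.30 dB SPL.

71.3 dB SPL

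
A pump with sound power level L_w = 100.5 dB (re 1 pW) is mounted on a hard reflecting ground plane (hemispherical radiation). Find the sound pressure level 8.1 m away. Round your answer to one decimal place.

74.3 dB

The power spreads over a hemisphere of area 2π·r², so L_p = L_w − 10·log₁₀(2π·r²).
2π·r² = 412.2 m², 10·log₁₀ of that is 26.151 dB.
L_p = 100.5 − 26.151 = 74.35 dB.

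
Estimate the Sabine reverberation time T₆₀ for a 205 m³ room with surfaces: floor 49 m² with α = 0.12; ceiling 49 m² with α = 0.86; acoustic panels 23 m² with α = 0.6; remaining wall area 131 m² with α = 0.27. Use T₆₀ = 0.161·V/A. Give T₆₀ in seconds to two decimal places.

0.34 s

A = Σ Sᵢαᵢ = 49·0.12 + 49·0.86 + 23·0.6 + 131·0.27 = 97.19 m².
T₆₀ = 0.161·V/A = 0.161·205/97.19 = 0.340 s.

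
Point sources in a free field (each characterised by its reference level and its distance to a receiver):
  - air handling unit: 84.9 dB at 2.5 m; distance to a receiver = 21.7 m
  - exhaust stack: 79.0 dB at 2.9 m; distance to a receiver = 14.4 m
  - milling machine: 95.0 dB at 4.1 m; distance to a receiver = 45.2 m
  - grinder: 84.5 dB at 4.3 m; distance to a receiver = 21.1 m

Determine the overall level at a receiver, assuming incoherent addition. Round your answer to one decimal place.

76.5 dB

Apply inverse-square spreading to bring every level to the receiver, then sum 10^(L/10).
air handling unit: 84.9 − 20·log₁₀(21.7/2.5) = 84.9 − 18.77 = 66.13 dB.
exhaust stack: 79.0 − 20·log₁₀(14.4/2.9) = 79.0 − 13.92 = 65.08 dB.
milling machine: 95.0 − 20·log₁₀(45.2/4.1) = 95.0 − 20.85 = 74.15 dB.
grinder: 84.5 − 20·log₁₀(21.1/4.3) = 84.5 − 13.82 = 70.68 dB.
Σ 10^(L/10) = 4.505e+07 → L_total = 10·log₁₀(4.505e+07) = 76.54 dB.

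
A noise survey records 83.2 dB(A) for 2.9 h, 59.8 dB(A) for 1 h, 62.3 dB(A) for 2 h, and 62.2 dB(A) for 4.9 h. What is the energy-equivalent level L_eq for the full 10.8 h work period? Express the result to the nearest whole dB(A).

L_eq = 10·log₁₀[(1/T)·Σ tᵢ·10^(Lᵢ/10)] with T = 10.8 h.
Σ tᵢ·10^(Lᵢ/10) = 2.9·10^(83.2/10) + 1·10^(59.8/10) + 2·10^(62.3/10) + 4.9·10^(62.2/10) = 6.184e+08.
L_eq = 10·log₁₀(6.184e+08/10.8) = 77.58 dB(A).

78 dB(A)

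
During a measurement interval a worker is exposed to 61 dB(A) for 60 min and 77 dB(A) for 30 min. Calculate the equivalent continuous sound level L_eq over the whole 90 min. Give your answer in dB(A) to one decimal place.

72.4 dB(A)

The energy average is taken in the linear domain: L_eq = 10·log₁₀[(Σ tᵢ·10^(Lᵢ/10))/T], T = 90 min.
Σ tᵢ·10^(Lᵢ/10) = 60·10^(61/10) + 30·10^(77/10) = 1.579e+09.
L_eq = 10·log₁₀(1.579e+09/90) = 72.44 dB(A).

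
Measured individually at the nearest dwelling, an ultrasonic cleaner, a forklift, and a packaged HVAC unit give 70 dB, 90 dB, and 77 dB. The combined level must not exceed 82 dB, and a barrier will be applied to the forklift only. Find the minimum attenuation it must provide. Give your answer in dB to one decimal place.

10.1 dB

The untreated sources together contribute 10^(70/10) + 10^(77/10) = 6.012e+07, i.e. 77.79 dB.
To meet 82 dB overall, the treated forklift may contribute at most 10^(82/10) − 6.012e+07 = 9.837e+07, i.e. 79.93 dB.
Required insertion loss = 90 − 79.93 = 10.07 dB.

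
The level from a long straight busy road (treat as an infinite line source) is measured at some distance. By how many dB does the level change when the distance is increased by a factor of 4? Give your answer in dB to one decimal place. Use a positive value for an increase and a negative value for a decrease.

-6.0 dB

Line-source spreading: ΔL = −10·log₁₀(r₂/r₁).
ΔL = −10·log₁₀(4) = -6.02 dB.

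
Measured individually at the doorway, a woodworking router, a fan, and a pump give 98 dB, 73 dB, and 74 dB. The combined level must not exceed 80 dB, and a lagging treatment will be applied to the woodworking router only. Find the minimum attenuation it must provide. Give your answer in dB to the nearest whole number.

21 dB

Everything except the woodworking router sums to 10^(73/10) + 10^(74/10) = 4.507e+07 in linear terms, 76.54 dB.
The limit corresponds to 10^(80/10) = 1.000e+08; subtracting the fixed part leaves 5.493e+07 for the woodworking router, i.e. 77.40 dB.
So the woodworking router must be reduced from 98 to 77.40 dB: IL = 20.60 dB.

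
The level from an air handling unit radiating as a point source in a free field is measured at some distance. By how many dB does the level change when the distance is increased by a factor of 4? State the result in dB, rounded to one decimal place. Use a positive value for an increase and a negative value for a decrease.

A point source loses 6 dB per doubling of distance; generally ΔL = −20·log₁₀(r₂/r₁).
ΔL = −20·log₁₀(4) = -12.04 dB.

-12.0 dB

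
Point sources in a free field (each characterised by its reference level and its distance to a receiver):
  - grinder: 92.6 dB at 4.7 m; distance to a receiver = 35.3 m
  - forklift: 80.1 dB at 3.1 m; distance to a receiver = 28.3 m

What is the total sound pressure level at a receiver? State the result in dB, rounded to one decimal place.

75.2 dB

Propagate each source to the receiver with L = L_ref − 20·log₁₀(r/r_ref), then add intensities.
grinder: 92.6 − 20·log₁₀(35.3/4.7) = 92.6 − 17.51 = 75.09 dB.
forklift: 80.1 − 20·log₁₀(28.3/3.1) = 80.1 − 19.21 = 60.89 dB.
Σ 10^(L/10) = 3.349e+07 → L_total = 10·log₁₀(3.349e+07) = 75.25 dB.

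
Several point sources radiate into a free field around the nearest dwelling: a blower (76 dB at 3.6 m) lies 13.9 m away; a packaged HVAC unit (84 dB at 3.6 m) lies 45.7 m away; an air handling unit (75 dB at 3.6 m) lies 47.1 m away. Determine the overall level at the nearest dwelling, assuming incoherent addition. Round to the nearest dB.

66 dB

Propagate each source to the receiver with L = L_ref − 20·log₁₀(r/r_ref), then add intensities.
blower: 76 − 20·log₁₀(13.9/3.6) = 76 − 11.73 = 64.27 dB.
packaged HVAC unit: 84 − 20·log₁₀(45.7/3.6) = 84 − 22.07 = 61.93 dB.
air handling unit: 75 − 20·log₁₀(47.1/3.6) = 75 − 22.33 = 52.67 dB.
Σ 10^(L/10) = 4.414e+06 → L_total = 10·log₁₀(4.414e+06) = 66.45 dB.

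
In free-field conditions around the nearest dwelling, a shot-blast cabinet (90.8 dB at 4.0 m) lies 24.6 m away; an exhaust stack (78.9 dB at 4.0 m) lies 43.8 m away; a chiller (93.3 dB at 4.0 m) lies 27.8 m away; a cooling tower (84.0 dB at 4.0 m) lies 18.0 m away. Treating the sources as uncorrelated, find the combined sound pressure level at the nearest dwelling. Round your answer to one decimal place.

Apply inverse-square spreading to bring every level to the receiver, then sum 10^(L/10).
shot-blast cabinet: 90.8 − 20·log₁₀(24.6/4.0) = 90.8 − 15.78 = 75.02 dB.
exhaust stack: 78.9 − 20·log₁₀(43.8/4.0) = 78.9 − 20.79 = 58.11 dB.
chiller: 93.3 − 20·log₁₀(27.8/4.0) = 93.3 − 16.84 = 76.46 dB.
cooling tower: 84.0 − 20·log₁₀(18.0/4.0) = 84.0 − 13.06 = 70.94 dB.
Σ 10^(L/10) = 8.910e+07 → L_total = 10·log₁₀(8.910e+07) = 79.50 dB.

79.5 dB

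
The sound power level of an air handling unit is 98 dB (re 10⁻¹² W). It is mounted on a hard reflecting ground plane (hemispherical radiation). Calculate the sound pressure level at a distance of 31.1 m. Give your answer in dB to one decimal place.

L_p = L_w − 10·log₁₀(2π·r²) with r = 31.1 m.
2π·r² = 6077 m², 10·log₁₀ of that is 37.837 dB.
L_p = 98 − 37.837 = 60.16 dB.

60.2 dB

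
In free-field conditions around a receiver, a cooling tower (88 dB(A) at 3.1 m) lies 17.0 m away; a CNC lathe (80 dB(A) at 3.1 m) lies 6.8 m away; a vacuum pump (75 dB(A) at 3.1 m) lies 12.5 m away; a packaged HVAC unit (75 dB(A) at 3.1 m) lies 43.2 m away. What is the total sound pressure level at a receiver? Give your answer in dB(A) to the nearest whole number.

First find each source's level at the receiver (point-source: −20·log₁₀(r/r_ref)), then combine on an intensity basis.
cooling tower: 88 − 20·log₁₀(17.0/3.1) = 88 − 14.78 = 73.22 dB(A).
CNC lathe: 80 − 20·log₁₀(6.8/3.1) = 80 − 6.82 = 73.18 dB(A).
vacuum pump: 75 − 20·log₁₀(12.5/3.1) = 75 − 12.11 = 62.89 dB(A).
packaged HVAC unit: 75 − 20·log₁₀(43.2/3.1) = 75 − 22.88 = 52.12 dB(A).
Σ 10^(L/10) = 4.387e+07 → L_total = 10·log₁₀(4.387e+07) = 76.42 dB(A).

76 dB(A)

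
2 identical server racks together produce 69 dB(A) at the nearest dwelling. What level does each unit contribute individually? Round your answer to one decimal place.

66.0 dB(A)

2 equal contributions raise the level by 10·log₁₀ 2 = 3.010 dB, so each unit alone gives 69 − 3.010.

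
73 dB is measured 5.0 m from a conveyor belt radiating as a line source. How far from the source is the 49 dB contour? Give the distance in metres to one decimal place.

The 24.0 dB drop corresponds to a distance ratio of 10^(24.0/10) for a line source.
r₂ = 5.0·10^((73−49)/10) = 5.0·10^(24.0/10) = 1255.94 m.

1255.9 m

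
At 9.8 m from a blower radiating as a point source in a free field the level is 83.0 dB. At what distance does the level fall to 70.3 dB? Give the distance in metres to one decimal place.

The 12.7 dB drop corresponds to a distance ratio of 10^(12.7/20) for a point source.
r₂ = 9.8·10^((83.0−70.3)/20) = 9.8·10^(12.7/20) = 42.29 m.

42.3 m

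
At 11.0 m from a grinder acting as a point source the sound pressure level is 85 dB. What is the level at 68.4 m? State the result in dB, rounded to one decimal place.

For a point source, L₂ = L₁ − 20·log₁₀(r₂/r₁).
L₂ = 85 − 20·log₁₀(68.4/11.0) = 85 − 15.873 = 69.13 dB.

69.1 dB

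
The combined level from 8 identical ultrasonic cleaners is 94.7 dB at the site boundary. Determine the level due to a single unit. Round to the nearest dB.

86 dB

8 equal contributions raise the level by 10·log₁₀ 8 = 9.031 dB, so each unit alone gives 94.7 − 9.031.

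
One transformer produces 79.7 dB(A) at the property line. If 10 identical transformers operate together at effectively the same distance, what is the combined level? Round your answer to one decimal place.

89.7 dB(A)

With 10 equal, uncorrelated contributions the intensity is 10× that of one unit, giving a rise of 10·log₁₀ 10.
L_total = 79.7 + 10·log₁₀(10) = 79.7 + 10.000 = 89.70 dB(A).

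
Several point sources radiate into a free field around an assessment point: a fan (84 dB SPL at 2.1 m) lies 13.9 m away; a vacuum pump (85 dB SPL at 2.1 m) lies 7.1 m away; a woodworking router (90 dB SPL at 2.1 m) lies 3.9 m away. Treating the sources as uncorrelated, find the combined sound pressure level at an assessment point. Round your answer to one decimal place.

85.1 dB SPL

First find each source's level at the receiver (point-source: −20·log₁₀(r/r_ref)), then combine on an intensity basis.
fan: 84 − 20·log₁₀(13.9/2.1) = 84 − 16.42 = 67.58 dB SPL.
vacuum pump: 85 − 20·log₁₀(7.1/2.1) = 85 − 10.58 = 74.42 dB SPL.
woodworking router: 90 − 20·log₁₀(3.9/2.1) = 90 − 5.38 = 84.62 dB SPL.
Σ 10^(L/10) = 3.233e+08 → L_total = 10·log₁₀(3.233e+08) = 85.10 dB SPL.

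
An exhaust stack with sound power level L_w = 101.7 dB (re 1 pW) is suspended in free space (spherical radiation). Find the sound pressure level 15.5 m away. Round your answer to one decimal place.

66.9 dB

L_p = L_w − 10·log₁₀(4π·r²) with r = 15.5 m.
4π·r² = 3019 m², 10·log₁₀ of that is 34.799 dB.
L_p = 101.7 − 34.799 = 66.90 dB.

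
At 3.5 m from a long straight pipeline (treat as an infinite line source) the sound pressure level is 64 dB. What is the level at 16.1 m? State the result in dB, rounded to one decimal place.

For a line source, L₂ = L₁ − 10·log₁₀(r₂/r₁).
L₂ = 64 − 10·log₁₀(16.1/3.5) = 64 − 6.628 = 57.37 dB.

57.4 dB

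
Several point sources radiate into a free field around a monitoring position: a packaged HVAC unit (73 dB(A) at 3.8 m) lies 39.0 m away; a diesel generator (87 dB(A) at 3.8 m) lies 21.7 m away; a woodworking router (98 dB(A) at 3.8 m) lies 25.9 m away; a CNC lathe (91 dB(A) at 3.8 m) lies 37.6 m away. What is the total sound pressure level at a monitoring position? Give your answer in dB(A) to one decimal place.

82.2 dB(A)

Apply inverse-square spreading to bring every level to the receiver, then sum 10^(L/10).
packaged HVAC unit: 73 − 20·log₁₀(39.0/3.8) = 73 − 20.23 = 52.77 dB(A).
diesel generator: 87 − 20·log₁₀(21.7/3.8) = 87 − 15.13 = 71.87 dB(A).
woodworking router: 98 − 20·log₁₀(25.9/3.8) = 98 − 16.67 = 81.33 dB(A).
CNC lathe: 91 − 20·log₁₀(37.6/3.8) = 91 − 19.91 = 71.09 dB(A).
Σ 10^(L/10) = 1.642e+08 → L_total = 10·log₁₀(1.642e+08) = 82.15 dB(A).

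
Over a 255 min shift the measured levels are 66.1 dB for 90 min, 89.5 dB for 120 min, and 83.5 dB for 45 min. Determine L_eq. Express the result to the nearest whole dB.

87 dB

Weight each interval's intensity by its duration and average over T = 255 min:
Σ tᵢ·10^(Lᵢ/10) = 90·10^(66.1/10) + 120·10^(89.5/10) + 45·10^(83.5/10) = 1.174e+11.
L_eq = 10·log₁₀(1.174e+11/255) = 86.63 dB.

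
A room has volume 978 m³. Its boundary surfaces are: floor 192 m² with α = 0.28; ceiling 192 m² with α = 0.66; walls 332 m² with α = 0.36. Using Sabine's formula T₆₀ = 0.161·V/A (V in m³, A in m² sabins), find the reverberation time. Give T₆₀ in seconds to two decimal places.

0.52 s

A = Σ Sᵢαᵢ = 192·0.28 + 192·0.66 + 332·0.36 = 300.00 m².
T₆₀ = 0.161 × 978 / 300.00 = 0.525 s.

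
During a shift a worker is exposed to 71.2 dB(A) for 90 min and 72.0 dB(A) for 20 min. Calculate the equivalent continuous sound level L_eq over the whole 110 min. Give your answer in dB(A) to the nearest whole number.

The energy average is taken in the linear domain: L_eq = 10·log₁₀[(Σ tᵢ·10^(Lᵢ/10))/T], T = 110 min.
Σ tᵢ·10^(Lᵢ/10) = 90·10^(71.2/10) + 20·10^(72.0/10) = 1.503e+09.
L_eq = 10·log₁₀(1.503e+09/110) = 71.36 dB(A).

71 dB(A)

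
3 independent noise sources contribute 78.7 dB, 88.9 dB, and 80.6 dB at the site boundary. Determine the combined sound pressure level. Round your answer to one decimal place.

89.8 dB

Incoherent sources combine by intensity addition: L_total = 10·log₁₀(Σ 10^(L_i/10)).
Σ 10^(L/10) = 10^(78.7/10) + 10^(88.9/10) + 10^(80.6/10) = 9.652e+08.
L_total = 10·log₁₀(9.652e+08) = 89.85 dB.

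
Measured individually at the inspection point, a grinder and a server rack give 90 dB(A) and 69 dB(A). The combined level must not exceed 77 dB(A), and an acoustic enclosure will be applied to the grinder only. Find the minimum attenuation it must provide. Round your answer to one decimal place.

The untreated sources together contribute 10^(69/10) = 7.943e+06, i.e. 69.00 dB(A).
The limit corresponds to 10^(77/10) = 5.012e+07; subtracting the fixed part leaves 4.218e+07 for the grinder, i.e. 76.25 dB(A).
So the grinder must be reduced from 90 to 76.25 dB(A): IL = 13.75 dB.

13.7 dB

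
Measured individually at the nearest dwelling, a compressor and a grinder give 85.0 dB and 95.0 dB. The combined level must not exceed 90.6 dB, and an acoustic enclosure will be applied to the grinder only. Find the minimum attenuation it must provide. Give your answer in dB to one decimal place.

5.8 dB

Fixed contribution from the other source: Σ 10^(L/10) = 10^(85.0/10) = 3.162e+08 (85.00 dB).
The limit corresponds to 10^(90.6/10) = 1.148e+09; subtracting the fixed part leaves 8.319e+08 for the grinder, i.e. 89.20 dB.
Required insertion loss = 95.0 − 89.20 = 5.80 dB.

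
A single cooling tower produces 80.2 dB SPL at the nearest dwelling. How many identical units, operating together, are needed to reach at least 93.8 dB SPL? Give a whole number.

23

Need L₁ + 10·log₁₀ N ≥ 93.8, i.e. log₁₀ N ≥ 1.36.
N ≥ 10^(13.6/10) = 22.909, so N = 23.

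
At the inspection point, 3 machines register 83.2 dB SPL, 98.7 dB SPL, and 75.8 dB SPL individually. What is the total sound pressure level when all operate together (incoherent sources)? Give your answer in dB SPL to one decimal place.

Incoherent sources combine by intensity addition: L_total = 10·log₁₀(Σ 10^(L_i/10)).
Σ 10^(L/10) = 10^(83.2/10) + 10^(98.7/10) + 10^(75.8/10) = 7.660e+09.
L_total = 10·log₁₀(7.660e+09) = 98.84 dB SPL.

98.8 dB SPL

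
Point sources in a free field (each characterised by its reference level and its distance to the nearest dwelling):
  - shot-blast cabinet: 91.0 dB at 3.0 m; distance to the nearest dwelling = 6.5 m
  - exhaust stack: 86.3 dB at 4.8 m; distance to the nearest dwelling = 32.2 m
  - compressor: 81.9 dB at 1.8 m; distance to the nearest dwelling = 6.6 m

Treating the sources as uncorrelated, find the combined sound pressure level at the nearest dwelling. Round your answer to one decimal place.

84.6 dB

Apply inverse-square spreading to bring every level to the receiver, then sum 10^(L/10).
shot-blast cabinet: 91.0 − 20·log₁₀(6.5/3.0) = 91.0 − 6.72 = 84.28 dB.
exhaust stack: 86.3 − 20·log₁₀(32.2/4.8) = 86.3 − 16.53 = 69.77 dB.
compressor: 81.9 − 20·log₁₀(6.6/1.8) = 81.9 − 11.29 = 70.61 dB.
Σ 10^(L/10) = 2.892e+08 → L_total = 10·log₁₀(2.892e+08) = 84.61 dB.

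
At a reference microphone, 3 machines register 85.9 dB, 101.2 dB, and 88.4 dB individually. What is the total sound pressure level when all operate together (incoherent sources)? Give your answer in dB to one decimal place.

Incoherent sources combine by intensity addition: L_total = 10·log₁₀(Σ 10^(L_i/10)).
Σ 10^(L/10) = 10^(85.9/10) + 10^(101.2/10) + 10^(88.4/10) = 1.426e+10.
L_total = 10·log₁₀(1.426e+10) = 101.54 dB.

101.5 dB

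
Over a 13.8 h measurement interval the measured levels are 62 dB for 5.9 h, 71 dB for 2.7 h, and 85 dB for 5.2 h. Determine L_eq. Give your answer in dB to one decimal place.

Weight each interval's intensity by its duration and average over T = 13.8 h:
Σ tᵢ·10^(Lᵢ/10) = 5.9·10^(62/10) + 2.7·10^(71/10) + 5.2·10^(85/10) = 1.688e+09.
L_eq = 10·log₁₀(1.688e+09/13.8) = 80.87 dB.

80.9 dB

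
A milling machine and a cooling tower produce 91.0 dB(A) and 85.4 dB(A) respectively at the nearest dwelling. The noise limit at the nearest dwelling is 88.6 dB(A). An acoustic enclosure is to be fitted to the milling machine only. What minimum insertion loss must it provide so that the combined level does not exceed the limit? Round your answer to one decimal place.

Everything except the milling machine sums to 10^(85.4/10) = 3.467e+08 in linear terms, 85.40 dB(A).
The limit corresponds to 10^(88.6/10) = 7.244e+08; subtracting the fixed part leaves 3.777e+08 for the milling machine, i.e. 85.77 dB(A).
Required insertion loss = 91.0 − 85.77 = 5.23 dB.

5.2 dB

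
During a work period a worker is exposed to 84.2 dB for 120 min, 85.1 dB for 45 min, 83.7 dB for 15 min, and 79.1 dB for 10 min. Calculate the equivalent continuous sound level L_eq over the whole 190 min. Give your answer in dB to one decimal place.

Weight each interval's intensity by its duration and average over T = 190 min:
Σ tᵢ·10^(Lᵢ/10) = 120·10^(84.2/10) + 45·10^(85.1/10) + 15·10^(83.7/10) + 10·10^(79.1/10) = 5.045e+10.
L_eq = 10·log₁₀(5.045e+10/190) = 84.24 dB.

84.2 dB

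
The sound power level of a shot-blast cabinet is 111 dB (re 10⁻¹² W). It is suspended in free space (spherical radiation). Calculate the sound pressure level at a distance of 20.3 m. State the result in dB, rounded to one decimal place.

Free-field spherical radiation: L_p = L_w − 10·log₁₀(4π·r²), r = 20.3 m.
4π·r² = 5178 m², 10·log₁₀ of that is 37.142 dB.
L_p = 111 − 37.142 = 73.86 dB.

73.9 dB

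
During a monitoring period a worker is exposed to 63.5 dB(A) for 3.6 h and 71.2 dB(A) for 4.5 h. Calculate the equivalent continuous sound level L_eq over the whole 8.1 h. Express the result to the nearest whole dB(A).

69 dB(A)

L_eq = 10·log₁₀[(1/T)·Σ tᵢ·10^(Lᵢ/10)] with T = 8.1 h.
Σ tᵢ·10^(Lᵢ/10) = 3.6·10^(63.5/10) + 4.5·10^(71.2/10) = 6.738e+07.
L_eq = 10·log₁₀(6.738e+07/8.1) = 69.20 dB(A).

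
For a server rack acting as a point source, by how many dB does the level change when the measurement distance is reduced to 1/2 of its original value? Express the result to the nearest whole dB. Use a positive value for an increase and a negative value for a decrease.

+6 dB

A point source loses 6 dB per doubling of distance; generally ΔL = −20·log₁₀(r₂/r₁).
ΔL = −20·log₁₀(0.5) = +6.02 dB.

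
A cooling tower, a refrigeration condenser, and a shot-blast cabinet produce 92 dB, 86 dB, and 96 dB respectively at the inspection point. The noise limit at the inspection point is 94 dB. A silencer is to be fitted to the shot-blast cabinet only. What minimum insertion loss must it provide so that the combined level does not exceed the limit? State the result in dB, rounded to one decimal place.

Fixed contribution from the other sources: Σ 10^(L/10) = 10^(92/10) + 10^(86/10) = 1.983e+09 (92.97 dB).
The limit corresponds to 10^(94/10) = 2.512e+09; subtracting the fixed part leaves 5.289e+08 for the shot-blast cabinet, i.e. 87.23 dB.
Required insertion loss = 96 − 87.23 = 8.77 dB.

8.8 dB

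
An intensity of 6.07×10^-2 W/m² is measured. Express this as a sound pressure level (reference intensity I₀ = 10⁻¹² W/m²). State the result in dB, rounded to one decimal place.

L = 10·log₁₀(I/I₀) = 10·log₁₀(6.07×10^-2/10⁻¹²) = 10·log₁₀(6.07×10^10).
L = 10·(0.7832 + 10) = 107.83 dB.

107.8 dB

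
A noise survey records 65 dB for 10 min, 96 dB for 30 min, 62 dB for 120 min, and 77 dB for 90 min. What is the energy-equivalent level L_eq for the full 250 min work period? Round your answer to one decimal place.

L_eq = 10·log₁₀[(1/T)·Σ tᵢ·10^(Lᵢ/10)] with T = 250 min.
Σ tᵢ·10^(Lᵢ/10) = 10·10^(65/10) + 30·10^(96/10) + 120·10^(62/10) + 90·10^(77/10) = 1.242e+11.
L_eq = 10·log₁₀(1.242e+11/250) = 86.96 dB.

87.0 dB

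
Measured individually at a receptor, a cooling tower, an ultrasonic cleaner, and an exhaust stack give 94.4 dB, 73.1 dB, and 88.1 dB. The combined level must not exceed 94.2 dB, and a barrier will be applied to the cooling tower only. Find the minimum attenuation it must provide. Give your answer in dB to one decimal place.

The untreated sources together contribute 10^(73.1/10) + 10^(88.1/10) = 6.661e+08, i.e. 88.24 dB.
The limit corresponds to 10^(94.2/10) = 2.630e+09; subtracting the fixed part leaves 1.964e+09 for the cooling tower, i.e. 92.93 dB.
Required insertion loss = 94.4 − 92.93 = 1.47 dB.

1.5 dB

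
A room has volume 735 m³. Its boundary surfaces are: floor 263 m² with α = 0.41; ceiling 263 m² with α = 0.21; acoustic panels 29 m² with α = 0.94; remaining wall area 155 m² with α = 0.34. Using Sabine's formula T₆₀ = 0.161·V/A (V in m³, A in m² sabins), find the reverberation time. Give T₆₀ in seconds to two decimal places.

0.49 s

A = Σ Sᵢαᵢ = 263·0.41 + 263·0.21 + 29·0.94 + 155·0.34 = 243.02 m².
T₆₀ = 0.161·V/A = 0.161·735/243.02 = 0.487 s.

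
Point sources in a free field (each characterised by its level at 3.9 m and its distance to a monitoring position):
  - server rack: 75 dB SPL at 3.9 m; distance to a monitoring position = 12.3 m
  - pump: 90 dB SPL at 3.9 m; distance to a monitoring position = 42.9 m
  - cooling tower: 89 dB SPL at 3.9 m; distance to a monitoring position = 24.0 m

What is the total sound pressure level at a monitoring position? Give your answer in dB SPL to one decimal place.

Apply inverse-square spreading to bring every level to the receiver, then sum 10^(L/10).
server rack: 75 − 20·log₁₀(12.3/3.9) = 75 − 9.98 = 65.02 dB SPL.
pump: 90 − 20·log₁₀(42.9/3.9) = 90 − 20.83 = 69.17 dB SPL.
cooling tower: 89 − 20·log₁₀(24.0/3.9) = 89 − 15.78 = 73.22 dB SPL.
Σ 10^(L/10) = 3.242e+07 → L_total = 10·log₁₀(3.242e+07) = 75.11 dB SPL.

75.1 dB SPL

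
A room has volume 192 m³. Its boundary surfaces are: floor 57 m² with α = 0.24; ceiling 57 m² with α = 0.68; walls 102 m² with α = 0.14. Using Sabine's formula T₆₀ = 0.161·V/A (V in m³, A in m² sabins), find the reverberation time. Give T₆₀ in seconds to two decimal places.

0.46 s

A = Σ Sᵢαᵢ = 57·0.24 + 57·0.68 + 102·0.14 = 66.72 m².
T₆₀ = 0.161 × 192 / 66.72 = 0.463 s.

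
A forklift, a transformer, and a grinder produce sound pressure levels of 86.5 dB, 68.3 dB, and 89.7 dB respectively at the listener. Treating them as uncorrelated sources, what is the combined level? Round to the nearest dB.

Incoherent sources combine by intensity addition: L_total = 10·log₁₀(Σ 10^(L_i/10)).
Σ 10^(L/10) = 10^(86.5/10) + 10^(68.3/10) + 10^(89.7/10) = 1.387e+09.
L_total = 10·log₁₀(1.387e+09) = 91.42 dB.

91 dB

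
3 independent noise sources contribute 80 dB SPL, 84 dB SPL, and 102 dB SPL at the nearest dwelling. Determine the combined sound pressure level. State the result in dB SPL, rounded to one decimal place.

For uncorrelated sources the intensities add, so convert each level to linear form, sum, and take 10·log₁₀ of the total.
Σ 10^(L/10) = 10^(80/10) + 10^(84/10) + 10^(102/10) = 1.620e+10.
L_total = 10·log₁₀(1.620e+10) = 102.10 dB SPL.

102.1 dB SPL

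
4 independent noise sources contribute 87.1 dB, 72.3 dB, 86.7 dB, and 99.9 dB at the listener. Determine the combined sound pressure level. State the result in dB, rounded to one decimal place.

For uncorrelated sources the intensities add, so convert each level to linear form, sum, and take 10·log₁₀ of the total.
Σ 10^(L/10) = 10^(87.1/10) + 10^(72.3/10) + 10^(86.7/10) + 10^(99.9/10) = 1.077e+10.
L_total = 10·log₁₀(1.077e+10) = 100.32 dB.

100.3 dB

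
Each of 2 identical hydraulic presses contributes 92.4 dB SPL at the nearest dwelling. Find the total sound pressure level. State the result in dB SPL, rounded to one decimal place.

95.4 dB SPL

N identical incoherent sources raise the level by 10·log₁₀ N.
L_total = 92.4 + 10·log₁₀(2) = 92.4 + 3.010 = 95.41 dB SPL.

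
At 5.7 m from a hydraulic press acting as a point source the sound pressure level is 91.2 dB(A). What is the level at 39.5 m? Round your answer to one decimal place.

74.4 dB(A)

For a point source, L₂ = L₁ − 20·log₁₀(r₂/r₁).
L₂ = 91.2 − 20·log₁₀(39.5/5.7) = 91.2 − 16.814 = 74.39 dB(A).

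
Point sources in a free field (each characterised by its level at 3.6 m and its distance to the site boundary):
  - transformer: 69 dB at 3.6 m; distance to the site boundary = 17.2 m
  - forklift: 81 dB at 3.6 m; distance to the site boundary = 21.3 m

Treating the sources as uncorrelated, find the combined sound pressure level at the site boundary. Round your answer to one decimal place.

66.0 dB

First find each source's level at the receiver (point-source: −20·log₁₀(r/r_ref)), then combine on an intensity basis.
transformer: 69 − 20·log₁₀(17.2/3.6) = 69 − 13.58 = 55.42 dB.
forklift: 81 − 20·log₁₀(21.3/3.6) = 81 − 15.44 = 65.56 dB.
Σ 10^(L/10) = 3.944e+06 → L_total = 10·log₁₀(3.944e+06) = 65.96 dB.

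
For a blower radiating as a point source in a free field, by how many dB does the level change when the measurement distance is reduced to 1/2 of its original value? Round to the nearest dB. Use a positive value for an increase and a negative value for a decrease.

Point-source spreading: ΔL = −20·log₁₀(r₂/r₁).
ΔL = −20·log₁₀(0.5) = +6.02 dB.

+6 dB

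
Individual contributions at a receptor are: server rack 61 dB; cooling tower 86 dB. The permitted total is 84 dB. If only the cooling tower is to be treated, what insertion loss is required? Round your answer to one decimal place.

The untreated sources together contribute 10^(61/10) = 1.259e+06, i.e. 61.00 dB.
To meet 84 dB overall, the treated cooling tower may contribute at most 10^(84/10) − 1.259e+06 = 2.499e+08, i.e. 83.98 dB.
Required insertion loss = 86 − 83.98 = 2.02 dB.

2.0 dB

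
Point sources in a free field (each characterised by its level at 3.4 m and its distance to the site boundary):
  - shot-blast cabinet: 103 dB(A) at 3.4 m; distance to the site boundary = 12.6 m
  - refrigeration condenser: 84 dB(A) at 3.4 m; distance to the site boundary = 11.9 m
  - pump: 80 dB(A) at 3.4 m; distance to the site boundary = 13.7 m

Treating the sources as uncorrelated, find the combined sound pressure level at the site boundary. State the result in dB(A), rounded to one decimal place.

91.7 dB(A)

Propagate each source to the receiver with L = L_ref − 20·log₁₀(r/r_ref), then add intensities.
shot-blast cabinet: 103 − 20·log₁₀(12.6/3.4) = 103 − 11.38 = 91.62 dB(A).
refrigeration condenser: 84 − 20·log₁₀(11.9/3.4) = 84 − 10.88 = 73.12 dB(A).
pump: 80 − 20·log₁₀(13.7/3.4) = 80 − 12.10 = 67.90 dB(A).
Σ 10^(L/10) = 1.480e+09 → L_total = 10·log₁₀(1.480e+09) = 91.70 dB(A).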